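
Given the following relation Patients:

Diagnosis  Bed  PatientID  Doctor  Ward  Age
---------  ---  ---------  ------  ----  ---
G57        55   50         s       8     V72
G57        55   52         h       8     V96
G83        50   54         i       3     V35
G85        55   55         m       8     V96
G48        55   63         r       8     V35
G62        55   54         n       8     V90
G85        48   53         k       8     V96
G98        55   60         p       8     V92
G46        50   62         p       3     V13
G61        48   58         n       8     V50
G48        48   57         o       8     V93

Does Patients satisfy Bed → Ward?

Yes

Bed=55: 6 rows → Ward = 8, 8, 8, 8, 8, 8 ✓
Bed=50: 2 rows → Ward = 3, 3 ✓
Bed=48: 3 rows → Ward = 8, 8, 8 ✓
Every Bed value is associated with a single Ward value, so Bed → Ward holds.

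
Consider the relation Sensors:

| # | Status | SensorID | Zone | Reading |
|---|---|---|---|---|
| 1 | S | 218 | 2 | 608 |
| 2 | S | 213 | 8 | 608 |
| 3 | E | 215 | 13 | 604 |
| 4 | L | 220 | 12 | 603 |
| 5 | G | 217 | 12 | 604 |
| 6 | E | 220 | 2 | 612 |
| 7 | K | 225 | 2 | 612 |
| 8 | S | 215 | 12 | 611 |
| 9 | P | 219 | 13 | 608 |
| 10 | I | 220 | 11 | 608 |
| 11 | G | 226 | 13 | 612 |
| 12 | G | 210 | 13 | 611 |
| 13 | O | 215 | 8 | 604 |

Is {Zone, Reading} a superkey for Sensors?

Rows 6 and 7 have the same {Zone, Reading} value (Zone=2, Reading=612) but are distinct tuples, so {Zone, Reading} does not determine every attribute — not a superkey.

No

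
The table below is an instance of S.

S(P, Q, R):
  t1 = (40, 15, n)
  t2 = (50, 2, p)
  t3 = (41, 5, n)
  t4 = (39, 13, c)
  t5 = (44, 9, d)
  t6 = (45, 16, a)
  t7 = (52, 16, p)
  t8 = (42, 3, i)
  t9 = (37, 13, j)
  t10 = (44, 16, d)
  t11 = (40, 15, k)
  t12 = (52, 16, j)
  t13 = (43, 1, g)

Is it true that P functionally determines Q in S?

No

P=40: rows 1, 11 → Q = 15, 15 ✓
P=50: row 2 → Q = 2 ✓
P=41: row 3 → Q = 5 ✓
P=39: row 4 → Q = 13 ✓
P=44: rows 5, 10 → Q takes values {9, 16} — violation
P=45: row 6 → Q = 16 ✓
P=52: rows 7, 12 → Q = 16, 16 ✓
P=42: row 8 → Q = 3 ✓
P=37: row 9 → Q = 13 ✓
P=43: row 13 → Q = 1 ✓
Two rows agree on P but differ on Q, so P → Q does not hold.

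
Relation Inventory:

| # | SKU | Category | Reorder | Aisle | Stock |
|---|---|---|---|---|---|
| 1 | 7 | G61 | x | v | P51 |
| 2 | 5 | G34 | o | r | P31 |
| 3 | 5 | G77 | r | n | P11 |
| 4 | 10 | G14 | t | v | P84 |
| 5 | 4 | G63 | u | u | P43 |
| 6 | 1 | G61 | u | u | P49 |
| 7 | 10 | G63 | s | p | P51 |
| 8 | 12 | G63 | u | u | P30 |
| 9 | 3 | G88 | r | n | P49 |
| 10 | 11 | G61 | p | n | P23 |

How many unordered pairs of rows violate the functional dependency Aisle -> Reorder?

Aisle=v: violating pairs (1,4) — 1 pair.
Aisle=n: violating pairs (3,10), (9,10) — 2 pairs.
Aisle=u: all 3 rows agree on Reorder — 0 pairs.

3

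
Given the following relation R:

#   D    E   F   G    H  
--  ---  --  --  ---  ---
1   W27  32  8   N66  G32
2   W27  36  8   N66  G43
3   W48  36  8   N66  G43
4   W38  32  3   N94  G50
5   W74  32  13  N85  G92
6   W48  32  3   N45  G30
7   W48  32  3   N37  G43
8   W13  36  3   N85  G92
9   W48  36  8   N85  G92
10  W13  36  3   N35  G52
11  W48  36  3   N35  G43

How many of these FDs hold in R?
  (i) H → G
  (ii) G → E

(i) H → G: H=G43: rows 2, 3, 7, 11 → G takes values {N66, N37, N35} — violation — fails.
(ii) G → E: G=N66: rows 1, 2, 3 → E takes values {32, 36} — violation; G=N85: rows 5, 8, 9 → E takes values {32, 36} — violation — fails.
None of the 2 dependencies hold.

0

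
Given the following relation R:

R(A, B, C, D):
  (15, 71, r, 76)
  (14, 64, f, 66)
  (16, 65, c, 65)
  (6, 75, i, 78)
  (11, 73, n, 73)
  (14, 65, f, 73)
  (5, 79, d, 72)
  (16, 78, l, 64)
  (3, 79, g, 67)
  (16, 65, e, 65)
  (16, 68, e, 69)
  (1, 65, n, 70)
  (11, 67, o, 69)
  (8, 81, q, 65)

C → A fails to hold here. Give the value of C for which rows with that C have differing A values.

C=r: 1 row → A = 15 ✓
C=f: 2 rows → A = 14, 14 ✓
C=c: 1 row → A = 16 ✓
C=i: 1 row → A = 6 ✓
C=n: 2 rows → A takes values {11, 1} — violation
C=d: 1 row → A = 5 ✓
C=l: 1 row → A = 16 ✓
C=g: 1 row → A = 3 ✓
C=e: 2 rows → A = 16, 16 ✓
C=o: 1 row → A = 11 ✓
C=q: 1 row → A = 8 ✓
The only C value with inconsistent A is C=n.

n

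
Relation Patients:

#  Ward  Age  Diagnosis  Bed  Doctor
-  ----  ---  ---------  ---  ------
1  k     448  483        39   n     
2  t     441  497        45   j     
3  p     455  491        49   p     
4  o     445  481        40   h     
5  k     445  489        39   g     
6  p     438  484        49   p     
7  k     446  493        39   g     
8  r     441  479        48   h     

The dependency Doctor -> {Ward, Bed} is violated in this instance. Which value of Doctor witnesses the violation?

Doctor=n: row 1 → {Ward,Bed} = (k, 39) ✓
Doctor=j: row 2 → {Ward,Bed} = (t, 45) ✓
Doctor=p: rows 3, 6 → {Ward,Bed} = (p, 49), (p, 49) ✓
Doctor=h: rows 4, 8 → {Ward,Bed} takes values {(o, 40), (r, 48)} — violation
Doctor=g: rows 5, 7 → {Ward,Bed} = (k, 39), (k, 39) ✓
The only Doctor value with inconsistent RHS is Doctor=h.

h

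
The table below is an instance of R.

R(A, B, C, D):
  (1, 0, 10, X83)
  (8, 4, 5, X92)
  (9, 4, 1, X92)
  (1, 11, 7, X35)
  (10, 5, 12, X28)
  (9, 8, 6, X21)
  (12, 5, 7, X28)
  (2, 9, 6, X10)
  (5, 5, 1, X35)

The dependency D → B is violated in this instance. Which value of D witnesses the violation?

X35

D=X83: 1 row → B = 0 ✓
D=X92: 2 rows → B = 4, 4 ✓
D=X35: 2 rows → B takes values {11, 5} — violation
D=X28: 2 rows → B = 5, 5 ✓
D=X21: 1 row → B = 8 ✓
D=X10: 1 row → B = 9 ✓
The only D value with inconsistent B is D=X35.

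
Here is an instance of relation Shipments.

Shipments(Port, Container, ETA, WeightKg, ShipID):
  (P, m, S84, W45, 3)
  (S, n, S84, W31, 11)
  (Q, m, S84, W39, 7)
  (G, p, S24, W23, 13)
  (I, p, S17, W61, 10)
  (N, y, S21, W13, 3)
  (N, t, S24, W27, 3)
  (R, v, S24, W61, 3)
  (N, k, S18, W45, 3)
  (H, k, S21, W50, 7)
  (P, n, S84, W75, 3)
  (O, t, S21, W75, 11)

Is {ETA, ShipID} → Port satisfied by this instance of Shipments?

No

(ETA=S84, ShipID=3): 2 rows → Port = P, P ✓
(ETA=S84, ShipID=11): 1 row → Port = S ✓
(ETA=S84, ShipID=7): 1 row → Port = Q ✓
(ETA=S24, ShipID=13): 1 row → Port = G ✓
(ETA=S17, ShipID=10): 1 row → Port = I ✓
(ETA=S21, ShipID=3): 1 row → Port = N ✓
(ETA=S24, ShipID=3): 2 rows → Port takes values {N, R} — violation
(ETA=S18, ShipID=3): 1 row → Port = N ✓
(ETA=S21, ShipID=7): 1 row → Port = H ✓
(ETA=S21, ShipID=11): 1 row → Port = O ✓
Two rows agree on {ETA, ShipID} but differ on Port, so {ETA, ShipID} → Port does not hold.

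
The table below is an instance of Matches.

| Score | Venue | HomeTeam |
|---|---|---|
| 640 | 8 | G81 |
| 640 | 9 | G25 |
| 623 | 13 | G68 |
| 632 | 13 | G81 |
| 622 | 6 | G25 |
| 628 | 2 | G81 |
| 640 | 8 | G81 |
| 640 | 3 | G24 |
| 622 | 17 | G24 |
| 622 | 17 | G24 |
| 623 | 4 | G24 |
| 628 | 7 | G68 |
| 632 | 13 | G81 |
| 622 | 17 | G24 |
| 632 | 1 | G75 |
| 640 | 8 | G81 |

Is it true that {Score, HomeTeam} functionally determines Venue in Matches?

(Score=640, HomeTeam=G81): 3 rows → Venue = 8, 8, 8 ✓
(Score=640, HomeTeam=G25): 1 row → Venue = 9 ✓
(Score=623, HomeTeam=G68): 1 row → Venue = 13 ✓
(Score=632, HomeTeam=G81): 2 rows → Venue = 13, 13 ✓
(Score=622, HomeTeam=G25): 1 row → Venue = 6 ✓
(Score=628, HomeTeam=G81): 1 row → Venue = 2 ✓
(Score=640, HomeTeam=G24): 1 row → Venue = 3 ✓
(Score=622, HomeTeam=G24): 3 rows → Venue = 17, 17, 17 ✓
(Score=623, HomeTeam=G24): 1 row → Venue = 4 ✓
(Score=628, HomeTeam=G68): 1 row → Venue = 7 ✓
(Score=632, HomeTeam=G75): 1 row → Venue = 1 ✓
Every {Score, HomeTeam} value is associated with a single Venue value, so {Score, HomeTeam} -> Venue holds.

Yes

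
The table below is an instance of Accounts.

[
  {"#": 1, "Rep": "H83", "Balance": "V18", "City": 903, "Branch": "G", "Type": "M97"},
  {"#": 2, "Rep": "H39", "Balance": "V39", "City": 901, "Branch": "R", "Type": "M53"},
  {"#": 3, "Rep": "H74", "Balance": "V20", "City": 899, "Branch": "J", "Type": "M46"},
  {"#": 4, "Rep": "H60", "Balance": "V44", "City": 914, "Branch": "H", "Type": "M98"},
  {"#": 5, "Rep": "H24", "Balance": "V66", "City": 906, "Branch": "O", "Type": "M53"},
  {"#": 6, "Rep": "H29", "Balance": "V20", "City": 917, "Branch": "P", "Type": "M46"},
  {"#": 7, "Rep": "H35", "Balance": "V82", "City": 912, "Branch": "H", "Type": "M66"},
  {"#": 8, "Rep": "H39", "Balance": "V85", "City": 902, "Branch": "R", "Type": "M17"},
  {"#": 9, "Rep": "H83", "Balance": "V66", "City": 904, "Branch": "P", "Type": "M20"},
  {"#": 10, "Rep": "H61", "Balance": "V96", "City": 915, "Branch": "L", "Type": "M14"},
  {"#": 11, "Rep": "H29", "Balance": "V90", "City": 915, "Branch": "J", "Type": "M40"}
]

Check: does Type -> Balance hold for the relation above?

No

Type=M97: row 1 → Balance = V18 ✓
Type=M53: rows 2, 5 → Balance takes values {V39, V66} — violation
Type=M46: rows 3, 6 → Balance = V20, V20 ✓
Type=M98: row 4 → Balance = V44 ✓
Type=M66: row 7 → Balance = V82 ✓
Type=M17: row 8 → Balance = V85 ✓
Type=M20: row 9 → Balance = V66 ✓
Type=M14: row 10 → Balance = V96 ✓
Type=M40: row 11 → Balance = V90 ✓
Two rows agree on Type but differ on Balance, so Type -> Balance does not hold.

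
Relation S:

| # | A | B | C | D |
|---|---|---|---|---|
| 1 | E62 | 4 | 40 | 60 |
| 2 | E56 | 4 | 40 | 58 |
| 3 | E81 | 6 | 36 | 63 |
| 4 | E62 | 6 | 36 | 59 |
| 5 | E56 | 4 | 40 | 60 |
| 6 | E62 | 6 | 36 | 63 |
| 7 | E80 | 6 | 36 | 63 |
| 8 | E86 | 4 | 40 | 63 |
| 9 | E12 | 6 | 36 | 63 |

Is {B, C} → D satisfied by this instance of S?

(B=4, C=40): rows 1, 2, 5, 8 → D takes values {60, 58, 63} — violation
(B=6, C=36): rows 3, 4, 6, 7, 9 → D takes values {63, 59} — violation
Two rows agree on {B, C} but differ on D, so {B, C} → D does not hold.

No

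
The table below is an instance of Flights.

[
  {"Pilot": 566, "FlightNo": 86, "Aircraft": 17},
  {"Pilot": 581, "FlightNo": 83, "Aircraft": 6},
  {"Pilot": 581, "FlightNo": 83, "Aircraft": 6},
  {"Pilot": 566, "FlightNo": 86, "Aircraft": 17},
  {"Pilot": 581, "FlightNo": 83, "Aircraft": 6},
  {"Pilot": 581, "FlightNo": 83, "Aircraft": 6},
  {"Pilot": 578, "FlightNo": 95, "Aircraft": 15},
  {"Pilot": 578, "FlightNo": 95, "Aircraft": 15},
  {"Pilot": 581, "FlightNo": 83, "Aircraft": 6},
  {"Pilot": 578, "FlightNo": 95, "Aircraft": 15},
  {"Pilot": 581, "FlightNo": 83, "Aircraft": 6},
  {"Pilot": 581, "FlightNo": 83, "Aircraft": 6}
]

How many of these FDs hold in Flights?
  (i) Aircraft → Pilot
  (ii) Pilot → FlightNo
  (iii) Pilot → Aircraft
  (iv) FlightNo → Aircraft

4

(i) Aircraft → Pilot: every LHS value maps to a single RHS value — holds.
(ii) Pilot → FlightNo: every LHS value maps to a single RHS value — holds.
(iii) Pilot → Aircraft: every LHS value maps to a single RHS value — holds.
(iv) FlightNo → Aircraft: every LHS value maps to a single RHS value — holds.
4 of the 4 dependencies hold.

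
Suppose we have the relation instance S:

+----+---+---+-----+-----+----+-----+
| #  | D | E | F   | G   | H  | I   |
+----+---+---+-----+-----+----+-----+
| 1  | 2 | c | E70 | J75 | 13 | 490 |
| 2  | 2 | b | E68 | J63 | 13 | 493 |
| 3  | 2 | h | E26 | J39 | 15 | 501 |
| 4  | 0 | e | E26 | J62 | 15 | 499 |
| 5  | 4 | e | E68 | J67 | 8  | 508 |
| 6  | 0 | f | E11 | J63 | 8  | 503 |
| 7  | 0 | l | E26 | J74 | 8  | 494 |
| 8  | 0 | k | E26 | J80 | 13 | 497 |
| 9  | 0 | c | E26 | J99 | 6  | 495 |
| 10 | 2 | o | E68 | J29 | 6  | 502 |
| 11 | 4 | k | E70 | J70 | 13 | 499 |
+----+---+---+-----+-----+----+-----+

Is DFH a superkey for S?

All 11 rows have distinct DFH values, so DFH → (all attributes) holds and DFH is a superkey.

Yes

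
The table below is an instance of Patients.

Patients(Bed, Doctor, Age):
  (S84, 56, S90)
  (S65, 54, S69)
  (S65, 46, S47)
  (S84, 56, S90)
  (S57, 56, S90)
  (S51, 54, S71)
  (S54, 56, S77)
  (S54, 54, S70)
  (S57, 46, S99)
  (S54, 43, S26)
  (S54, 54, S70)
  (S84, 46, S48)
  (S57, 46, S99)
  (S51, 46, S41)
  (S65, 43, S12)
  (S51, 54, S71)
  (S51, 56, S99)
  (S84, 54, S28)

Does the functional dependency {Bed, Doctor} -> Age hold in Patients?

Yes

(Bed=S84, Doctor=56): 2 rows → Age = S90, S90 ✓
(Bed=S65, Doctor=54): 1 row → Age = S69 ✓
(Bed=S65, Doctor=46): 1 row → Age = S47 ✓
(Bed=S57, Doctor=56): 1 row → Age = S90 ✓
(Bed=S51, Doctor=54): 2 rows → Age = S71, S71 ✓
(Bed=S54, Doctor=56): 1 row → Age = S77 ✓
(Bed=S54, Doctor=54): 2 rows → Age = S70, S70 ✓
(Bed=S57, Doctor=46): 2 rows → Age = S99, S99 ✓
(Bed=S54, Doctor=43): 1 row → Age = S26 ✓
(Bed=S84, Doctor=46): 1 row → Age = S48 ✓
(Bed=S51, Doctor=46): 1 row → Age = S41 ✓
(Bed=S65, Doctor=43): 1 row → Age = S12 ✓
(Bed=S51, Doctor=56): 1 row → Age = S99 ✓
(Bed=S84, Doctor=54): 1 row → Age = S28 ✓
Every {Bed, Doctor} value is associated with a single Age value, so {Bed, Doctor} -> Age holds.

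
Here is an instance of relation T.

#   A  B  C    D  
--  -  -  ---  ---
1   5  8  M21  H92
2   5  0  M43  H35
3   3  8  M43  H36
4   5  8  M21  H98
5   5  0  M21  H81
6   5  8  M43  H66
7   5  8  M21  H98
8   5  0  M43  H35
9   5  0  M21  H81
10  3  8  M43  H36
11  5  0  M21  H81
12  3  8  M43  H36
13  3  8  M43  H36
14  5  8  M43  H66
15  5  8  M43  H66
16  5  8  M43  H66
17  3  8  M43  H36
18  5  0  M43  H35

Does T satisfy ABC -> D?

(A=5, B=8, C=M21): rows 1, 4, 7 → D takes values {H92, H98} — violation
(A=5, B=0, C=M43): rows 2, 8, 18 → D = H35, H35, H35 ✓
(A=3, B=8, C=M43): rows 3, 10, 12, 13, 17 → D = H36, H36, H36, H36, H36 ✓
(A=5, B=0, C=M21): rows 5, 9, 11 → D = H81, H81, H81 ✓
(A=5, B=8, C=M43): rows 6, 14, 15, 16 → D = H66, H66, H66, H66 ✓
Two rows agree on ABC but differ on D, so ABC -> D does not hold.

No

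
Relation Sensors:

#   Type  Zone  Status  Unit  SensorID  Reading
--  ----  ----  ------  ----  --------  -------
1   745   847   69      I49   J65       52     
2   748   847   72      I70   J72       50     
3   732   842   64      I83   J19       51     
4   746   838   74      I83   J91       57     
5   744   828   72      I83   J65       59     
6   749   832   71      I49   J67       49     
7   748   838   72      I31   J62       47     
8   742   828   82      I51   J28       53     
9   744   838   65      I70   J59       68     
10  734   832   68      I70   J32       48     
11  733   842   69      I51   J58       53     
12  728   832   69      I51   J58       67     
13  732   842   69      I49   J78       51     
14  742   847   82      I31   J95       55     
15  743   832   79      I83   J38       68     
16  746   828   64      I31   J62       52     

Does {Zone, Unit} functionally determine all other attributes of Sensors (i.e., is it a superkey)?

Yes

All 16 rows have distinct {Zone, Unit} values, so {Zone, Unit} → (all attributes) holds and {Zone, Unit} is a superkey.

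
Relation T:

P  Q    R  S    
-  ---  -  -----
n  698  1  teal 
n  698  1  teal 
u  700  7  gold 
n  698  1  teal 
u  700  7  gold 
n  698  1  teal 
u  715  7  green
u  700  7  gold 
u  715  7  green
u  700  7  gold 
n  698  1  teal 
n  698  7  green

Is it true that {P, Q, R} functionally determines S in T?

(P=n, Q=698, R=1): 5 rows → S = teal, teal, teal, teal, teal ✓
(P=u, Q=700, R=7): 4 rows → S = gold, gold, gold, gold ✓
(P=u, Q=715, R=7): 2 rows → S = green, green ✓
(P=n, Q=698, R=7): 1 row → S = green ✓
Every {P, Q, R} value is associated with a single S value, so {P, Q, R} -> S holds.

Yes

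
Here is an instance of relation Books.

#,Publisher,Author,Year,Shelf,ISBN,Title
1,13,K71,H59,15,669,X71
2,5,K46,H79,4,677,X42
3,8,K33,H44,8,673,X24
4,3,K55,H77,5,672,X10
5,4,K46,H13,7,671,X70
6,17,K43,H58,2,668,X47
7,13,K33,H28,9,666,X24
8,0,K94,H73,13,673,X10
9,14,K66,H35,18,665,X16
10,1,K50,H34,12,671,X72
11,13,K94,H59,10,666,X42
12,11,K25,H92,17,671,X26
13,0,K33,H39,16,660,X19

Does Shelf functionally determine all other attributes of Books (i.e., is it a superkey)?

All 13 rows have distinct Shelf values, so Shelf → (all attributes) holds and Shelf is a superkey.

Yes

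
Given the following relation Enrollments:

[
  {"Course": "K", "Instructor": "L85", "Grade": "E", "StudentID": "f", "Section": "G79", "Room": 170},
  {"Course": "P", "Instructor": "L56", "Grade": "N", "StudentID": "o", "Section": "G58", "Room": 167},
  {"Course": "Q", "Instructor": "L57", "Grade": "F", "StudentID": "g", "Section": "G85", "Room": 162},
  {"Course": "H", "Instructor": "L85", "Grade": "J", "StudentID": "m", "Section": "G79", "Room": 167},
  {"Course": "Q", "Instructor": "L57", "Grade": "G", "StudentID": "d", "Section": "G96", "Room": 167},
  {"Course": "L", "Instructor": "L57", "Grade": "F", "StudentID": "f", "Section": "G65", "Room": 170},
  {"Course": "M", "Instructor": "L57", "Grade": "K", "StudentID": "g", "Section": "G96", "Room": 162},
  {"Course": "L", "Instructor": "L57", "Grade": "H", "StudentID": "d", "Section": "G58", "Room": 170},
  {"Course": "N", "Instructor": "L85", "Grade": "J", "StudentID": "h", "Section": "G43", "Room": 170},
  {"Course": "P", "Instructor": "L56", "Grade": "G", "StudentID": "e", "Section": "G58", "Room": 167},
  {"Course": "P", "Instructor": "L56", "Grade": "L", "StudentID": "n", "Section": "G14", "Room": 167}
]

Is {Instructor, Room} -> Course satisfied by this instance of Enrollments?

No

(Instructor=L85, Room=170): 2 rows → Course takes values {K, N} — violation
(Instructor=L56, Room=167): 3 rows → Course = P, P, P ✓
(Instructor=L57, Room=162): 2 rows → Course takes values {Q, M} — violation
(Instructor=L85, Room=167): 1 row → Course = H ✓
(Instructor=L57, Room=167): 1 row → Course = Q ✓
(Instructor=L57, Room=170): 2 rows → Course = L, L ✓
Two rows agree on {Instructor, Room} but differ on Course, so {Instructor, Room} -> Course does not hold.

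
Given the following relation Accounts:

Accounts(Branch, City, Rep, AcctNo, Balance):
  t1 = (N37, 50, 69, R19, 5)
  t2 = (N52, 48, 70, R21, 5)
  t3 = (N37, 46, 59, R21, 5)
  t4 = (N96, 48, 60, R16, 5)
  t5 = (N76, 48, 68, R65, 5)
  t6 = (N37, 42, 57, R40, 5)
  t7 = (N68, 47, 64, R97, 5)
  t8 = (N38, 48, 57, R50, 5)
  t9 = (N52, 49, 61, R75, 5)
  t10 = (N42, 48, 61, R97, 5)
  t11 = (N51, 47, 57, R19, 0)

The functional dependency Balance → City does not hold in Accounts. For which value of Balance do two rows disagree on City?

Balance=5: rows 1, 2, 3, 4, 5, 6, 7, 8, 9, 10 → City takes values {50, 48, 46, 42, 47, 49} — violation
Balance=0: row 11 → City = 47 ✓
The only Balance value with inconsistent City is Balance=5.

5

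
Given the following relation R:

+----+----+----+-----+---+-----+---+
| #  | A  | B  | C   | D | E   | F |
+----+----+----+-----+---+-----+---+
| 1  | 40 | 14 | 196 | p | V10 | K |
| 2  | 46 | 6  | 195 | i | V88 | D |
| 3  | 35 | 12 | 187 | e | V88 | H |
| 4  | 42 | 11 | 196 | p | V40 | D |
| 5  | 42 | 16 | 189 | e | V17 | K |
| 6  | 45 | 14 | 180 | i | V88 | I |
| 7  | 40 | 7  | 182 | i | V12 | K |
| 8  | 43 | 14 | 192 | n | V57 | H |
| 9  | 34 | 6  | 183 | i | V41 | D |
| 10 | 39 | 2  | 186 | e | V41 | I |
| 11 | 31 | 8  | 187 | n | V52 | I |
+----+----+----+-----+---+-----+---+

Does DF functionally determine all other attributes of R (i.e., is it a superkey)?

No

Rows 2 and 9 have the same DF value (D=i, F=D) but are distinct tuples, so DF does not determine every attribute — not a superkey.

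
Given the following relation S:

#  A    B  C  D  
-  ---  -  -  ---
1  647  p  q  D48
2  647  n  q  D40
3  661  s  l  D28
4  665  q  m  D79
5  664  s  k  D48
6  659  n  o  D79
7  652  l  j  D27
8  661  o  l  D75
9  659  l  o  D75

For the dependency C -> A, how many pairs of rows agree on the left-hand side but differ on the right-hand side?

0

C=q: all 2 rows agree on A — 0 pairs.
C=l: all 2 rows agree on A — 0 pairs.
C=o: all 2 rows agree on A — 0 pairs.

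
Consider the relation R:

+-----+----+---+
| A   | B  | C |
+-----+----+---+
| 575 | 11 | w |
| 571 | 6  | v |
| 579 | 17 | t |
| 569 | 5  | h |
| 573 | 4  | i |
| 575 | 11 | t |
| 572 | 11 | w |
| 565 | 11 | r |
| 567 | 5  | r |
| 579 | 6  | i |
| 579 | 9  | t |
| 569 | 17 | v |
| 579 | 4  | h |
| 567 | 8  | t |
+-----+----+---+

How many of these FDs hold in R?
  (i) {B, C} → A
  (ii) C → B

0

(i) {B, C} → A: (B=11, C=w): 2 rows → A takes values {575, 572} — violation — fails.
(ii) C → B: C=v: 2 rows → B takes values {6, 17} — violation; C=t: 4 rows → B takes values {17, 11, 9, 8} — violation; C=h: 2 rows → B takes values {5, 4} — violation; C=i: 2 rows → B takes values {4, 6} — violation; C=r: 2 rows → B takes values {11, 5} — violation — fails.
None of the 2 dependencies hold.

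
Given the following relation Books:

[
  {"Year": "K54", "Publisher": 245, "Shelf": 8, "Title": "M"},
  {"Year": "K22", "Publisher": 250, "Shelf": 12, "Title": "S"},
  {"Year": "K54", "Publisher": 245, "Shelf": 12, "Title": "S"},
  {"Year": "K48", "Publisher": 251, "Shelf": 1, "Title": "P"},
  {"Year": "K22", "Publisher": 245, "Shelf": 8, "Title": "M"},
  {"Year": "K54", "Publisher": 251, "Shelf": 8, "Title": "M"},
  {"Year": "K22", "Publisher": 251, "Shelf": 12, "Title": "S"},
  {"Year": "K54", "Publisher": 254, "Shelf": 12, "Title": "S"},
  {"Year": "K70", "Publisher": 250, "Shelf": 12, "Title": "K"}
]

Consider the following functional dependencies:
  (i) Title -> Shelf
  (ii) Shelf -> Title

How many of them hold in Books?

1

(i) Title -> Shelf: every LHS value maps to a single RHS value — holds.
(ii) Shelf -> Title: Shelf=12: 5 rows → Title takes values {S, K} — violation — fails.
1 of the 2 dependencies holds.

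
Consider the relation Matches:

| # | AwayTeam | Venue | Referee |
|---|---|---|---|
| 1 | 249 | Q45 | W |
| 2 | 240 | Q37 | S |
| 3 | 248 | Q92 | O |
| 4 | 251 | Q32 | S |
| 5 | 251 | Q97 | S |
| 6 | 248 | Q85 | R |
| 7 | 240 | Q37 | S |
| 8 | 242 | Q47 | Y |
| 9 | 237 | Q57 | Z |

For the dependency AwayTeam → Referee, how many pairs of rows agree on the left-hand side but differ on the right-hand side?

1

AwayTeam=240: all 2 rows agree on Referee — 0 pairs.
AwayTeam=248: violating pairs (3,6) — 1 pair.
AwayTeam=251: all 2 rows agree on Referee — 0 pairs.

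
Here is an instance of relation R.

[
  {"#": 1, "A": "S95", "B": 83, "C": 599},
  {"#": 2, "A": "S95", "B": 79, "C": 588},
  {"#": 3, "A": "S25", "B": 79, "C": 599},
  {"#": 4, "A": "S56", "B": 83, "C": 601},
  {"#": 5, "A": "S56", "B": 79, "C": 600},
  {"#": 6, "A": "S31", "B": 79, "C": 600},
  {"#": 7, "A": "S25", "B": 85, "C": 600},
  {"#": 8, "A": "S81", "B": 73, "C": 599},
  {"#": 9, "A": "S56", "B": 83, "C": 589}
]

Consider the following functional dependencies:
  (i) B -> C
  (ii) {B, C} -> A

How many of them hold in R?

(i) B -> C: B=83: rows 1, 4, 9 → C takes values {599, 601, 589} — violation; B=79: rows 2, 3, 5, 6 → C takes values {588, 599, 600} — violation — fails.
(ii) {B, C} -> A: (B=79, C=600): rows 5, 6 → A takes values {S56, S31} — violation — fails.
None of the 2 dependencies hold.

0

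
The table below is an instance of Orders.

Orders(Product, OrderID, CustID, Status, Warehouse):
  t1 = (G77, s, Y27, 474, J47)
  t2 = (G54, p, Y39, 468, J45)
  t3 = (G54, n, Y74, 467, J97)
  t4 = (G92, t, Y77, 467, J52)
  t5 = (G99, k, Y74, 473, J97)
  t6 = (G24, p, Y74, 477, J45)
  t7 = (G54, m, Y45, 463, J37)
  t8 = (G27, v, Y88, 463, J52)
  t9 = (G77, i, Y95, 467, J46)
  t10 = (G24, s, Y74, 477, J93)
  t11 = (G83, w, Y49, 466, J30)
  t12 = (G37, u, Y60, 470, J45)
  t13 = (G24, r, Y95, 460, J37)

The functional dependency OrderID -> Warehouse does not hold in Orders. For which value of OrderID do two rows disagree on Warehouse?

OrderID=s: rows 1, 10 → Warehouse takes values {J47, J93} — violation
OrderID=p: rows 2, 6 → Warehouse = J45, J45 ✓
OrderID=n: row 3 → Warehouse = J97 ✓
OrderID=t: row 4 → Warehouse = J52 ✓
OrderID=k: row 5 → Warehouse = J97 ✓
OrderID=m: row 7 → Warehouse = J37 ✓
OrderID=v: row 8 → Warehouse = J52 ✓
OrderID=i: row 9 → Warehouse = J46 ✓
OrderID=w: row 11 → Warehouse = J30 ✓
OrderID=u: row 12 → Warehouse = J45 ✓
OrderID=r: row 13 → Warehouse = J37 ✓
The only OrderID value with inconsistent Warehouse is OrderID=s.

s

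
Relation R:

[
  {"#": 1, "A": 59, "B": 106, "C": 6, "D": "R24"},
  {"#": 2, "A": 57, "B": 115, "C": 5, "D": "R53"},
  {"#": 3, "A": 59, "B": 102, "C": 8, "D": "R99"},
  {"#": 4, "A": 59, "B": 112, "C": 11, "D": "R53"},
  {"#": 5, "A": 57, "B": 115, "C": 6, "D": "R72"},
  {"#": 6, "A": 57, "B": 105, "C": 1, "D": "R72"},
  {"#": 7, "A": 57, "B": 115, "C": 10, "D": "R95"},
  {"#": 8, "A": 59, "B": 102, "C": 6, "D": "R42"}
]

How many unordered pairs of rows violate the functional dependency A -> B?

8

A=59: violating pairs (1,3), (1,4), (1,8), (3,4), (4,8) — 5 pairs.
A=57: violating pairs (2,6), (5,6), (6,7) — 3 pairs.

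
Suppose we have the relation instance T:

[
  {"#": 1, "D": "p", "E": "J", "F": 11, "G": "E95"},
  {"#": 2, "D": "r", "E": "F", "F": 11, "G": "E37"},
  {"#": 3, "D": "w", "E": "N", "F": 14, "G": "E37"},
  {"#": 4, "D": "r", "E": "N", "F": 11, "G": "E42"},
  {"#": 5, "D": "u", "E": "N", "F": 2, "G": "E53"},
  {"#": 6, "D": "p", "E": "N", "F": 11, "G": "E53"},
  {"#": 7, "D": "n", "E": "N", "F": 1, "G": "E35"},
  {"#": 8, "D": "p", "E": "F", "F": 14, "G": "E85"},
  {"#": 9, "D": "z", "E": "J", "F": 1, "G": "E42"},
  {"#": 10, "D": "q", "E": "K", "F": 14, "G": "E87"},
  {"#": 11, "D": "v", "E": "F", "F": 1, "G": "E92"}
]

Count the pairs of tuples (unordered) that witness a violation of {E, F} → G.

1

(E=N, F=11): violating pairs (4,6) — 1 pair.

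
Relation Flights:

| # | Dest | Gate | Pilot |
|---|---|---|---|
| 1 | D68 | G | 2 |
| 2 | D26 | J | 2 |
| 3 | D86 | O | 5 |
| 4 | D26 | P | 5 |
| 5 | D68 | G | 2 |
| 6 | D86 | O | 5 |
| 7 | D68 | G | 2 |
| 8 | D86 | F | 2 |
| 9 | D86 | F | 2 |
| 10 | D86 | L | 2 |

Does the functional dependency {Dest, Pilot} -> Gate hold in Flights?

No

(Dest=D68, Pilot=2): rows 1, 5, 7 → Gate = G, G, G ✓
(Dest=D26, Pilot=2): row 2 → Gate = J ✓
(Dest=D86, Pilot=5): rows 3, 6 → Gate = O, O ✓
(Dest=D26, Pilot=5): row 4 → Gate = P ✓
(Dest=D86, Pilot=2): rows 8, 9, 10 → Gate takes values {F, L} — violation
Two rows agree on {Dest, Pilot} but differ on Gate, so {Dest, Pilot} -> Gate does not hold.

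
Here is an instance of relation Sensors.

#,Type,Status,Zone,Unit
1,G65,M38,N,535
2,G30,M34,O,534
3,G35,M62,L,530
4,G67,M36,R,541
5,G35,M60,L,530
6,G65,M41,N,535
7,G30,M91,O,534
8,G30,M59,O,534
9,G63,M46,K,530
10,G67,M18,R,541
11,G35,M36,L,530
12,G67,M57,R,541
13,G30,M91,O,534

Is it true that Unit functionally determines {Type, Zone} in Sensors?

No

Unit=535: rows 1, 6 → {Type,Zone} = (G65, N), (G65, N) ✓
Unit=534: rows 2, 7, 8, 13 → {Type,Zone} = (G30, O), (G30, O), (G30, O), (G30, O) ✓
Unit=530: rows 3, 5, 9, 11 → {Type,Zone} takes values {(G35, L), (G63, K)} — violation
Unit=541: rows 4, 10, 12 → {Type,Zone} = (G67, R), (G67, R), (G67, R) ✓
Two rows agree on Unit but differ on {Type, Zone}, so Unit -> {Type, Zone} does not hold.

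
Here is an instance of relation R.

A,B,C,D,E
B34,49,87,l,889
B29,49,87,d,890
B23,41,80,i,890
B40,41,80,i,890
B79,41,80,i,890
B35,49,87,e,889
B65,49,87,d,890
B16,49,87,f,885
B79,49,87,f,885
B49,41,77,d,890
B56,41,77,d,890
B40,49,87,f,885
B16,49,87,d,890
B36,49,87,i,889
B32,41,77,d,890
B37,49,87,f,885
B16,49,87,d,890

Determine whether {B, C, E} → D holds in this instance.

(B=49, C=87, E=889): 3 rows → D takes values {l, e, i} — violation
(B=49, C=87, E=890): 4 rows → D = d, d, d, d ✓
(B=41, C=80, E=890): 3 rows → D = i, i, i ✓
(B=49, C=87, E=885): 4 rows → D = f, f, f, f ✓
(B=41, C=77, E=890): 3 rows → D = d, d, d ✓
Two rows agree on {B, C, E} but differ on D, so {B, C, E} → D does not hold.

No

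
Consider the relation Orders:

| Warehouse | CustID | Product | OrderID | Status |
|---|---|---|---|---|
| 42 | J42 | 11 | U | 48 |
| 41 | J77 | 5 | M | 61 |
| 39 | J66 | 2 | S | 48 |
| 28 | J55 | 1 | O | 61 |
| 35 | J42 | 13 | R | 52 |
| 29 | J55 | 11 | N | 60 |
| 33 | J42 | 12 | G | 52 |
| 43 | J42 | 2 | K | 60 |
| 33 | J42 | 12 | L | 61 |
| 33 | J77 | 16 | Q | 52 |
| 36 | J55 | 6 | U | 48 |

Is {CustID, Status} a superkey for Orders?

Two distinct rows share (CustID=J42, Status=52), so {CustID, Status} does not determine every attribute — not a superkey.

No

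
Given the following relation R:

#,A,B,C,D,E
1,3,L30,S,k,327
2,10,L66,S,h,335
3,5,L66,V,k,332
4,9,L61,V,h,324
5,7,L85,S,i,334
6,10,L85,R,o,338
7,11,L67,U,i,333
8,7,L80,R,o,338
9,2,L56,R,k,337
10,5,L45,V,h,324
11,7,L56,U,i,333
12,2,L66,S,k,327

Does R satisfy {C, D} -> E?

(C=S, D=k): rows 1, 12 → E = 327, 327 ✓
(C=S, D=h): row 2 → E = 335 ✓
(C=V, D=k): row 3 → E = 332 ✓
(C=V, D=h): rows 4, 10 → E = 324, 324 ✓
(C=S, D=i): row 5 → E = 334 ✓
(C=R, D=o): rows 6, 8 → E = 338, 338 ✓
(C=U, D=i): rows 7, 11 → E = 333, 333 ✓
(C=R, D=k): row 9 → E = 337 ✓
Every {C, D} value is associated with a single E value, so {C, D} -> E holds.

Yes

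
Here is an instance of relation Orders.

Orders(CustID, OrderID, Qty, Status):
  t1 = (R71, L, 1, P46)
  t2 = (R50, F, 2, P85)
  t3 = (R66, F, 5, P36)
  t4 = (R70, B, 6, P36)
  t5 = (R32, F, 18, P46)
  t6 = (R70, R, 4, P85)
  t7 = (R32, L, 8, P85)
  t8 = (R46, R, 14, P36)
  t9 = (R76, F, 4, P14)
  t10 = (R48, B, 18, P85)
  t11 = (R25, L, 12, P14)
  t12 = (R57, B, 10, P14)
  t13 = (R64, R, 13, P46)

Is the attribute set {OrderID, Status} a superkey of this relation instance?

Yes

All 13 rows have distinct {OrderID, Status} values, so {OrderID, Status} → (all attributes) holds and {OrderID, Status} is a superkey.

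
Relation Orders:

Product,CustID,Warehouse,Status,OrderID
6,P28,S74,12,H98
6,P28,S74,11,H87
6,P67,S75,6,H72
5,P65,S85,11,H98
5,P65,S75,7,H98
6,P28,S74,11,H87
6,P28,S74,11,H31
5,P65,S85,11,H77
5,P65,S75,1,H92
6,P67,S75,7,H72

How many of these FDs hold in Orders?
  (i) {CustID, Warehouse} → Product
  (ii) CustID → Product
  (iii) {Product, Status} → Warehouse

(i) {CustID, Warehouse} → Product: every LHS value maps to a single RHS value — holds.
(ii) CustID → Product: every LHS value maps to a single RHS value — holds.
(iii) {Product, Status} → Warehouse: every LHS value maps to a single RHS value — holds.
3 of the 3 dependencies hold.

3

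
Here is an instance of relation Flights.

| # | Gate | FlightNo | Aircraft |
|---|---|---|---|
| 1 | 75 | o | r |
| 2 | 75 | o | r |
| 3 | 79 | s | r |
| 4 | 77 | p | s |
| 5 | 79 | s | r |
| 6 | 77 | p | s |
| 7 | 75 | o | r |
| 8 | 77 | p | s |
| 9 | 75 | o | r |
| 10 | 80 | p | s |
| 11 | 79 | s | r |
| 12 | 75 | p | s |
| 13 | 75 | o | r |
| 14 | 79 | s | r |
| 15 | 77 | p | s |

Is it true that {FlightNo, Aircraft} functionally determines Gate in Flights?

(FlightNo=o, Aircraft=r): rows 1, 2, 7, 9, 13 → Gate = 75, 75, 75, 75, 75 ✓
(FlightNo=s, Aircraft=r): rows 3, 5, 11, 14 → Gate = 79, 79, 79, 79 ✓
(FlightNo=p, Aircraft=s): rows 4, 6, 8, 10, 12, 15 → Gate takes values {77, 80, 75} — violation
Two rows agree on {FlightNo, Aircraft} but differ on Gate, so {FlightNo, Aircraft} → Gate does not hold.

No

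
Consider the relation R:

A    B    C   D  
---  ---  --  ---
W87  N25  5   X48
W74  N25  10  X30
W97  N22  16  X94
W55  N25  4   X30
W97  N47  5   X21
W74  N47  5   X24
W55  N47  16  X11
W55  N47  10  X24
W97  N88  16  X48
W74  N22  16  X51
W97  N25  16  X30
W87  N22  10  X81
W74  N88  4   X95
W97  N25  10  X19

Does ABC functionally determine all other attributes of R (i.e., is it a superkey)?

Yes

All 14 rows have distinct ABC values, so ABC → (all attributes) holds and ABC is a superkey.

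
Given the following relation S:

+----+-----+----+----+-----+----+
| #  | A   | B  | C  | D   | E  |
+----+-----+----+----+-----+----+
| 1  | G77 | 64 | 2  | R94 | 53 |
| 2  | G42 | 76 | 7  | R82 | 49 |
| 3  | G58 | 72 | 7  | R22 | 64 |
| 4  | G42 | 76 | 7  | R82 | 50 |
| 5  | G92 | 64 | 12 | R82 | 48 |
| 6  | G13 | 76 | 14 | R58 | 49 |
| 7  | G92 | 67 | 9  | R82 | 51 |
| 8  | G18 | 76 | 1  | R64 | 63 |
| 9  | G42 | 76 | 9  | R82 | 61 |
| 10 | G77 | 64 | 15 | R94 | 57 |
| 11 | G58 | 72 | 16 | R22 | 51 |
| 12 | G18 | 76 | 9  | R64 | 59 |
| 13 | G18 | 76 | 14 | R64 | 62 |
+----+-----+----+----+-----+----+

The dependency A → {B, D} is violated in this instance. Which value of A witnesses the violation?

G92

A=G77: rows 1, 10 → {B,D} = (64, R94), (64, R94) ✓
A=G42: rows 2, 4, 9 → {B,D} = (76, R82), (76, R82), (76, R82) ✓
A=G58: rows 3, 11 → {B,D} = (72, R22), (72, R22) ✓
A=G92: rows 5, 7 → {B,D} takes values {(64, R82), (67, R82)} — violation
A=G13: row 6 → {B,D} = (76, R58) ✓
A=G18: rows 8, 12, 13 → {B,D} = (76, R64), (76, R64), (76, R64) ✓
The only A value with inconsistent RHS is A=G92.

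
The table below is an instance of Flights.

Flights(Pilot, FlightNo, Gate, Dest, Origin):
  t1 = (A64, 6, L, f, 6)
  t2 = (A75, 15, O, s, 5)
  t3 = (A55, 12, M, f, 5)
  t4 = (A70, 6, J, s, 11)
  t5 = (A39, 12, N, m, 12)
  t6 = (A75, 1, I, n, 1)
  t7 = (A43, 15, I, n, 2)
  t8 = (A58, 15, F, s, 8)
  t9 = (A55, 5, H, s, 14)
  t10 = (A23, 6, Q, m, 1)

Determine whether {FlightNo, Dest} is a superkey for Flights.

No

Rows 2 and 8 have the same {FlightNo, Dest} value (FlightNo=15, Dest=s) but are distinct tuples, so {FlightNo, Dest} does not determine every attribute — not a superkey.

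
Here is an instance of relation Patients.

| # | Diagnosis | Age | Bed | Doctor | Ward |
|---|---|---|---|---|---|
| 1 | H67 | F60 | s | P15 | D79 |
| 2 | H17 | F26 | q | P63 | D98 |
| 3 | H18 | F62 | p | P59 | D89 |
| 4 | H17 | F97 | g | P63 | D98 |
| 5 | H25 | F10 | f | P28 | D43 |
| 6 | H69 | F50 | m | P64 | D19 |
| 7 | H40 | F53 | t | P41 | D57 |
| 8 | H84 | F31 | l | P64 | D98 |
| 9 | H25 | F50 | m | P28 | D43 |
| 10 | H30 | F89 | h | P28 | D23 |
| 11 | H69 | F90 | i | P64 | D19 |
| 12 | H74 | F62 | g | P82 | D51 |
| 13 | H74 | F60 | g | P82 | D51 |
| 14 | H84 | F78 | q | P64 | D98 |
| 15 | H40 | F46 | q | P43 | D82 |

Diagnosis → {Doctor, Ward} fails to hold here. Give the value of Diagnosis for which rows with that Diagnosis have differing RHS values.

H40

Diagnosis=H67: row 1 → {Doctor,Ward} = (P15, D79) ✓
Diagnosis=H17: rows 2, 4 → {Doctor,Ward} = (P63, D98), (P63, D98) ✓
Diagnosis=H18: row 3 → {Doctor,Ward} = (P59, D89) ✓
Diagnosis=H25: rows 5, 9 → {Doctor,Ward} = (P28, D43), (P28, D43) ✓
Diagnosis=H69: rows 6, 11 → {Doctor,Ward} = (P64, D19), (P64, D19) ✓
Diagnosis=H40: rows 7, 15 → {Doctor,Ward} takes values {(P41, D57), (P43, D82)} — violation
Diagnosis=H84: rows 8, 14 → {Doctor,Ward} = (P64, D98), (P64, D98) ✓
Diagnosis=H30: row 10 → {Doctor,Ward} = (P28, D23) ✓
Diagnosis=H74: rows 12, 13 → {Doctor,Ward} = (P82, D51), (P82, D51) ✓
The only Diagnosis value with inconsistent RHS is Diagnosis=H40.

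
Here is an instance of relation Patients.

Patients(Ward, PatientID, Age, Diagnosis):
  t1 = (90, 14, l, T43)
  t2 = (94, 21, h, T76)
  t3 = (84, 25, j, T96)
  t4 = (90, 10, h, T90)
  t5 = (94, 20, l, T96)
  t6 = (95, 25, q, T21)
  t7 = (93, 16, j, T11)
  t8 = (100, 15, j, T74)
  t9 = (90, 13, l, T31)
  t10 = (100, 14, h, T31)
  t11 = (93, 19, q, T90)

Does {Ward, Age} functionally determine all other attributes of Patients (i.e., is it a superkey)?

Rows 1 and 9 have the same {Ward, Age} value (Ward=90, Age=l) but are distinct tuples, so {Ward, Age} does not determine every attribute — not a superkey.

No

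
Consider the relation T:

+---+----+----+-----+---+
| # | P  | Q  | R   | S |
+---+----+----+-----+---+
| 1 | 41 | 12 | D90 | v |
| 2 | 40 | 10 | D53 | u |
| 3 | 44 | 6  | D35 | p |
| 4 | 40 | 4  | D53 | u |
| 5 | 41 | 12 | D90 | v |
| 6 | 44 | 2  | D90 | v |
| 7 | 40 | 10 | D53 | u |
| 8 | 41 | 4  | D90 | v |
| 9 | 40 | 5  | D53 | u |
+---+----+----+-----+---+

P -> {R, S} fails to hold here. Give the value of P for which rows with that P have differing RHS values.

44

P=41: rows 1, 5, 8 → {R,S} = (D90, v), (D90, v), (D90, v) ✓
P=40: rows 2, 4, 7, 9 → {R,S} = (D53, u), (D53, u), (D53, u), (D53, u) ✓
P=44: rows 3, 6 → {R,S} takes values {(D35, p), (D90, v)} — violation
The only P value with inconsistent RHS is P=44.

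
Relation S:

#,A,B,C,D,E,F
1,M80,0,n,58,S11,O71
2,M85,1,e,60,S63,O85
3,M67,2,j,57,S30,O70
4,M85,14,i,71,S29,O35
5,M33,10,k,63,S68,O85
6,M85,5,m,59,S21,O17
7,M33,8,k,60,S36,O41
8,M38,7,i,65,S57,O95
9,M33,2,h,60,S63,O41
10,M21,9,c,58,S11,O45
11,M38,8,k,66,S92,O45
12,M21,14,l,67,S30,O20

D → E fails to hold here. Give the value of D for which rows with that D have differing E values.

60

D=58: rows 1, 10 → E = S11, S11 ✓
D=60: rows 2, 7, 9 → E takes values {S63, S36} — violation
D=57: row 3 → E = S30 ✓
D=71: row 4 → E = S29 ✓
D=63: row 5 → E = S68 ✓
D=59: row 6 → E = S21 ✓
D=65: row 8 → E = S57 ✓
D=66: row 11 → E = S92 ✓
D=67: row 12 → E = S30 ✓
The only D value with inconsistent E is D=60.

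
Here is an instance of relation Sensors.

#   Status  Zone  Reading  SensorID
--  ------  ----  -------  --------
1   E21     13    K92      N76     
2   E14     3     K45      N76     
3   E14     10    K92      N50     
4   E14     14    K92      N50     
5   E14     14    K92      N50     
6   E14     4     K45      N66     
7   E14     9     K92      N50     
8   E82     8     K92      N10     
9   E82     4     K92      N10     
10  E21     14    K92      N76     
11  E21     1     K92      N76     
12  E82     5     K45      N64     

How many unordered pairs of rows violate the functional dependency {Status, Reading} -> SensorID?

(Status=E21, Reading=K92): all 3 rows agree on SensorID — 0 pairs.
(Status=E14, Reading=K45): violating pairs (2,6) — 1 pair.
(Status=E14, Reading=K92): all 4 rows agree on SensorID — 0 pairs.
(Status=E82, Reading=K92): all 2 rows agree on SensorID — 0 pairs.

1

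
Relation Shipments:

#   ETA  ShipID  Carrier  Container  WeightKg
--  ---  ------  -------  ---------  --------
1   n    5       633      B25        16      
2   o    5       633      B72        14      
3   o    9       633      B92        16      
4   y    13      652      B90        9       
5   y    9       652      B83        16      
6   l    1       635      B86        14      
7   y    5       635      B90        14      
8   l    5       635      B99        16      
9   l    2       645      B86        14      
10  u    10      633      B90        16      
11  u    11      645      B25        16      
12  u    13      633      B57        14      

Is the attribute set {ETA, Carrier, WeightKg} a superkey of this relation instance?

Yes

All 12 rows have distinct {ETA, Carrier, WeightKg} values, so {ETA, Carrier, WeightKg} → (all attributes) holds and {ETA, Carrier, WeightKg} is a superkey.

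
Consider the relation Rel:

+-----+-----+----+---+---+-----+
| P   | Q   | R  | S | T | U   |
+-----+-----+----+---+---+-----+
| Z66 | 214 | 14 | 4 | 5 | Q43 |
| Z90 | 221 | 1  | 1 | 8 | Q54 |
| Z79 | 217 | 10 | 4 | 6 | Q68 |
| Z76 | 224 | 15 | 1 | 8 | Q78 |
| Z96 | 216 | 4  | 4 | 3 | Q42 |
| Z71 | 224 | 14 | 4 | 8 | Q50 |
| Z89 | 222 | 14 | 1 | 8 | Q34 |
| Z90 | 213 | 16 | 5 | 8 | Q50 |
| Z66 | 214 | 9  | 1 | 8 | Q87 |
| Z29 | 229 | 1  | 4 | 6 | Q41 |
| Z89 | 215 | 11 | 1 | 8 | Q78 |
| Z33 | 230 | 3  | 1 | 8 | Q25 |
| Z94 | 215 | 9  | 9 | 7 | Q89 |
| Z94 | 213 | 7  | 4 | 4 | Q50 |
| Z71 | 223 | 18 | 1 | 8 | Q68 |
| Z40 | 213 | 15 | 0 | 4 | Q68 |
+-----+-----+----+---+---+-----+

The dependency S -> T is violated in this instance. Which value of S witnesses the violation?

4

S=4: 6 rows → T takes values {5, 6, 3, 8, 4} — violation
S=1: 7 rows → T = 8, 8, 8, 8, 8, 8, 8 ✓
S=5: 1 row → T = 8 ✓
S=9: 1 row → T = 7 ✓
S=0: 1 row → T = 4 ✓
The only S value with inconsistent T is S=4.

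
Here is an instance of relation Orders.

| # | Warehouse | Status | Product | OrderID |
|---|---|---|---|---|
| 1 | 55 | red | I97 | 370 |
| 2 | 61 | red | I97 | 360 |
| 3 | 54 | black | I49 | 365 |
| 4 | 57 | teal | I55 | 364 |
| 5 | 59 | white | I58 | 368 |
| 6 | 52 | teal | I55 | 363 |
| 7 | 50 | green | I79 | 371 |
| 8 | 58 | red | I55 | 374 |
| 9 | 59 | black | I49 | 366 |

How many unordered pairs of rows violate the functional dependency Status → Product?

Status=red: violating pairs (1,8), (2,8) — 2 pairs.
Status=black: all 2 rows agree on Product — 0 pairs.
Status=teal: all 2 rows agree on Product — 0 pairs.

2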